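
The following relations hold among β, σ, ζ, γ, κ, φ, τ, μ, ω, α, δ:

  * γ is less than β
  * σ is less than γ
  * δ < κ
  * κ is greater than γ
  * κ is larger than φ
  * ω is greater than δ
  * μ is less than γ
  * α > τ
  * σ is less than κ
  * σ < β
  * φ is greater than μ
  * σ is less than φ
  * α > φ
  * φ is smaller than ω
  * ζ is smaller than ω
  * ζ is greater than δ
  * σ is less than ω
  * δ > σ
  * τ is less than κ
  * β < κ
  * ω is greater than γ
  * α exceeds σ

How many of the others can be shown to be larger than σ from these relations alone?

The elements the relations force above σ are γ, δ, ζ, β, φ, κ, ω, α — no chain reaches any other.
That is 8.

8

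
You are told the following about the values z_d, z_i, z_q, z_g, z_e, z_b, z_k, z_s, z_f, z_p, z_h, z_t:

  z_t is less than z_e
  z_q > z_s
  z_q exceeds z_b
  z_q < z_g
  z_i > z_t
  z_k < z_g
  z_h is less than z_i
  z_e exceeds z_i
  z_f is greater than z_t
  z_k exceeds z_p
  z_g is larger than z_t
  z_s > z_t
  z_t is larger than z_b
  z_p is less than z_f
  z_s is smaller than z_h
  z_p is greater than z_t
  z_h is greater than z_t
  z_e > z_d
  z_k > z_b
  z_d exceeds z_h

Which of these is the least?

Chaining upward from z_b: directly above it, z_t, z_k, z_q; then z_p, z_f, z_s, z_h, z_i, z_e, z_g; then z_d.
That covers every other element, and nothing is given below z_b, so z_b is the least.

z_b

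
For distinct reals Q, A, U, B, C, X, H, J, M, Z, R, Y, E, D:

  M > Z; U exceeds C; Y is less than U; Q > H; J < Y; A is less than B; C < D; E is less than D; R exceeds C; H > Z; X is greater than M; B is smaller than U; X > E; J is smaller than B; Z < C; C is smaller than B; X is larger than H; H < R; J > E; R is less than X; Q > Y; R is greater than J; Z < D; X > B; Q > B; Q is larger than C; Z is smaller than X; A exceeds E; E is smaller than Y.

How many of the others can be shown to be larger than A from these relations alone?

From A the given relations immediately reach B.
From those, Q, X, U — 4 in total.
No other element is forced above A by the given relations, so the count is 4.

4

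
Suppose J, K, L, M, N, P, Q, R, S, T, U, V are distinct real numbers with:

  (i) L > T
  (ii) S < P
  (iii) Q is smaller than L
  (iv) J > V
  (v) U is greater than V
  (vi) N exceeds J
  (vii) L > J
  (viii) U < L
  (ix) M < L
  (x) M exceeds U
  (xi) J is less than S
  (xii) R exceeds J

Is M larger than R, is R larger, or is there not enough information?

Following every chain through M: above M we get L; below M we get V, U.
R is not reached, and no chain runs the other way from R to M.
So the given relations leave the order of M and R undetermined.

undetermined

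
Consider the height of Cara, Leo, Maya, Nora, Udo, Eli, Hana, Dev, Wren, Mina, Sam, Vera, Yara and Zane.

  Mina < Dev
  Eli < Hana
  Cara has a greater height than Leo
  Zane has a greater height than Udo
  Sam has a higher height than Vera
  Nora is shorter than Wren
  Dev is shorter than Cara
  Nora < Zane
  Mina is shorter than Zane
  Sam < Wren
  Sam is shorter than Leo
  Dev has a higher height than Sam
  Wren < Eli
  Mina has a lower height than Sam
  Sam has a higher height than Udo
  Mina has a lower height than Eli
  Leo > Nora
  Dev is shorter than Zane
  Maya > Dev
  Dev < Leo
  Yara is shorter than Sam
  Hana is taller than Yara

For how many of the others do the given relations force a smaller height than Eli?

Directly below Eli: Mina, Wren.
One step further: Sam, Nora (4 so far).
One step further: Yara, Udo, Vera (7 so far).
Nothing else is reachable below Eli; 7 in all.

7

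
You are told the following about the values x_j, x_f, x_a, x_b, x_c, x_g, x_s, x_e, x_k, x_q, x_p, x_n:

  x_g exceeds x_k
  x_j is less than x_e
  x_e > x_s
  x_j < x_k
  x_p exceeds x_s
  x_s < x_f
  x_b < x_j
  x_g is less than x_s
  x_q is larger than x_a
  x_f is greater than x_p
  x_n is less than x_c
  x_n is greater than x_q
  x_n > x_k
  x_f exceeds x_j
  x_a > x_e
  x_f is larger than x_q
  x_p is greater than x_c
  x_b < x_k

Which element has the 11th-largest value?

Piecing the relations together gives one ordering: x_b < x_j < x_k < x_g < x_s < x_e < x_a < x_q < x_n < x_c < x_p < x_f.
Counting 11 from the largest end gives x_j.

x_j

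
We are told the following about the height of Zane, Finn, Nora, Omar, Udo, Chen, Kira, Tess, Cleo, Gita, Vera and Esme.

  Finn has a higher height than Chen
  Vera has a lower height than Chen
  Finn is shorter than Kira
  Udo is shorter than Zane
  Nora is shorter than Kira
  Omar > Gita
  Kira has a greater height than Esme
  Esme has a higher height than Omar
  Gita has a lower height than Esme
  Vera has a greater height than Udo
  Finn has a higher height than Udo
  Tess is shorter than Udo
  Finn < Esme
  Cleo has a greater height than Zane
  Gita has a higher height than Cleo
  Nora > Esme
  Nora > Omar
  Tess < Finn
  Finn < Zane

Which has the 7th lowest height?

Chaining the given pairs: Tess < Udo < Vera < Chen < Finn < Zane < Cleo < Gita < Omar < Esme < Nora < Kira.
Counting 7 from the smallest end gives Cleo.

Cleo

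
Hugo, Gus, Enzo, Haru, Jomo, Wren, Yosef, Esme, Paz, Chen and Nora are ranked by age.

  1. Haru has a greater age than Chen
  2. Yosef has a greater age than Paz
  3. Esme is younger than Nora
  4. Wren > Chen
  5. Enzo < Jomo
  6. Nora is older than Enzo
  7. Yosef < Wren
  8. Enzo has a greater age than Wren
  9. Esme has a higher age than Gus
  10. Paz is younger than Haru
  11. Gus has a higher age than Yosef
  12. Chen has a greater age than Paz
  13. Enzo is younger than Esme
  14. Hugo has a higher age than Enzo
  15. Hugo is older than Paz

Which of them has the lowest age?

Paz

Chaining upward from Paz: directly above it, Yosef, Chen, Haru, Hugo; then Gus, Wren; then Enzo, Esme; then Nora, Jomo.
That covers every other element, and nothing is given below Paz, so Paz is the lowest age.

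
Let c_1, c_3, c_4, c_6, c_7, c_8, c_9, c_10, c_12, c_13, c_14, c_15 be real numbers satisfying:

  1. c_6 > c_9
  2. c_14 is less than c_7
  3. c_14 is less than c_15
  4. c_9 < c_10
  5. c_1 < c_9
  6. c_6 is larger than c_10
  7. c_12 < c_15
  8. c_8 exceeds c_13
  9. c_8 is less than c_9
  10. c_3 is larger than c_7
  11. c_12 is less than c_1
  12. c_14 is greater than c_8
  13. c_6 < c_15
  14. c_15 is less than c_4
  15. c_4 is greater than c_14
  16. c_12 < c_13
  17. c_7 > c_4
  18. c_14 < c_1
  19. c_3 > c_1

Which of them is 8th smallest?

c_6

Piecing the relations together gives one ordering: c_12 < c_13 < c_8 < c_14 < c_1 < c_9 < c_10 < c_6 < c_15 < c_4 < c_7 < c_3.
Counting 8 from the smallest end gives c_6.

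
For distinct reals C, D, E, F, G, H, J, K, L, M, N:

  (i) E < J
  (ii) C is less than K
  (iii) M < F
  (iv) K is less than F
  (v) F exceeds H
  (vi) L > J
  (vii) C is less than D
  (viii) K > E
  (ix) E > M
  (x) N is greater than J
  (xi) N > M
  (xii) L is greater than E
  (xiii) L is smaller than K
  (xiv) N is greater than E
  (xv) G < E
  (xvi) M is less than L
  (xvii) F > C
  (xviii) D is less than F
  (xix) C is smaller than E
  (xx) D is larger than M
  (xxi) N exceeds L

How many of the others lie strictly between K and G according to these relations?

3

Chaining upward from G reaches: E, J, L, N, F.
Chaining downward from K reaches: M, C, E, J, L.
Strictly between G and K are those in both lists: E, J, L — 3 elements.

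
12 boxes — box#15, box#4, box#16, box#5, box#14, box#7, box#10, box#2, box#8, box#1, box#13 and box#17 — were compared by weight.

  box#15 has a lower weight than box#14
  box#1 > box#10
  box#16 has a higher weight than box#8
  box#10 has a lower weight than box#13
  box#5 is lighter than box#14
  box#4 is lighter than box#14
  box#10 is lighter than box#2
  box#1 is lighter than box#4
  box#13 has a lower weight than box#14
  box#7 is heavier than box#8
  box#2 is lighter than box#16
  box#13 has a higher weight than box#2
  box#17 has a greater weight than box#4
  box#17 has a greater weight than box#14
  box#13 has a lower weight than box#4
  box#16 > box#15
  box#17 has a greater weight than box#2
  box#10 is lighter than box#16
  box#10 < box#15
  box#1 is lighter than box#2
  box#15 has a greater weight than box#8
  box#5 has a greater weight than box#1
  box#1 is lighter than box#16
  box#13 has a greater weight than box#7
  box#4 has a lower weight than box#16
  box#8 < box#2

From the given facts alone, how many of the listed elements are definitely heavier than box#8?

From box#8 the given relations immediately reach box#15, box#7, box#2, box#16.
From those, box#13, box#14, box#17 — 7 in total.
From those, box#4 — 8 in total.
No other element is forced above box#8 by the given relations, so the count is 8.

8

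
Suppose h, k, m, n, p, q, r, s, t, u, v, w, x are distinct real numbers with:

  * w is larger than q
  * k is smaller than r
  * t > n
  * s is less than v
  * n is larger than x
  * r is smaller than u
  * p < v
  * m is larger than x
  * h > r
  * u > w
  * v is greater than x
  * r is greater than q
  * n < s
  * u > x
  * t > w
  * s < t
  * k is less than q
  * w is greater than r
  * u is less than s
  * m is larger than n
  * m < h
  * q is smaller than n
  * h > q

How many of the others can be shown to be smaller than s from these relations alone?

From s the given relations immediately reach n, u.
From those, x, q, r, w — 6 in total.
From those, k — 7 in total.
Nothing else is reachable below s; 7 in all.

7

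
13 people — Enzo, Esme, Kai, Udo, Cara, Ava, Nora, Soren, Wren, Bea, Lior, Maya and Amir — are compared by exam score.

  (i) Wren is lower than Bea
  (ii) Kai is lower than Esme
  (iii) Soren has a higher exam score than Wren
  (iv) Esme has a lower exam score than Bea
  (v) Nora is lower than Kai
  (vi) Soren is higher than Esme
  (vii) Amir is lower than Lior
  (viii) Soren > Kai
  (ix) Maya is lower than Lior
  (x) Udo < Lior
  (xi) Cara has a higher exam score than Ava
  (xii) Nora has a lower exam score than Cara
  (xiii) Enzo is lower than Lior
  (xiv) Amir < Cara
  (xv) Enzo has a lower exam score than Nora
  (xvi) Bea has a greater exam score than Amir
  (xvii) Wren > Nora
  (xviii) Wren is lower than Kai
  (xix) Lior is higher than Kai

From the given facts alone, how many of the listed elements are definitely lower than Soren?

Directly below Soren: Wren, Kai, Esme.
One step further: Nora (4 so far).
One step further: Enzo (5 so far).
No other element is forced below Soren by the given relations, so the count is 5.

5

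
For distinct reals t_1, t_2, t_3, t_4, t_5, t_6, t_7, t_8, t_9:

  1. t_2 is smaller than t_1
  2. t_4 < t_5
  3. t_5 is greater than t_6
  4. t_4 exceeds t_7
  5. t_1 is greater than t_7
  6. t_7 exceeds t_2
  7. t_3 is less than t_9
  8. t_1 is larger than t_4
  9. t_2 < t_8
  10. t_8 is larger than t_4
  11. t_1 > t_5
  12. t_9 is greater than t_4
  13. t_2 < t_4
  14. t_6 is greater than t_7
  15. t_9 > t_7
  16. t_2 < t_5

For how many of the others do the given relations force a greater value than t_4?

4

From t_4 the given relations immediately reach t_8, t_5, t_1, t_9.
Nothing else is reachable above t_4; 4 in all.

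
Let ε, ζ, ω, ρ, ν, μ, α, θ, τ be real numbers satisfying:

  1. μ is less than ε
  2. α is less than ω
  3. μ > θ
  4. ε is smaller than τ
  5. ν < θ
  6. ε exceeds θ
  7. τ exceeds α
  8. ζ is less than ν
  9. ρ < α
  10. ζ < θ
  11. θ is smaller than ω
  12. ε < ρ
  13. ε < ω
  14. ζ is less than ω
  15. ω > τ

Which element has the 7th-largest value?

θ

The consecutive relations fix a unique order: ζ < ν < θ < μ < ε < ρ < α < τ < ω.
The 7th largest is θ.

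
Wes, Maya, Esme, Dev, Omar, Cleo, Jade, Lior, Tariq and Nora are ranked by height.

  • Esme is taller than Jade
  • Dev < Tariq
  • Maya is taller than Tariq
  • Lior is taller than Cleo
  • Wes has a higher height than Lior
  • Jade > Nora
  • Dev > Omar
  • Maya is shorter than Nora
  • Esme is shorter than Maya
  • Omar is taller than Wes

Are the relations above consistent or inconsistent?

Chaining the given relations yields Maya < Nora < Jade < Esme, so Maya < Esme. But one relation states Esme < Maya. These cannot both hold.

inconsistent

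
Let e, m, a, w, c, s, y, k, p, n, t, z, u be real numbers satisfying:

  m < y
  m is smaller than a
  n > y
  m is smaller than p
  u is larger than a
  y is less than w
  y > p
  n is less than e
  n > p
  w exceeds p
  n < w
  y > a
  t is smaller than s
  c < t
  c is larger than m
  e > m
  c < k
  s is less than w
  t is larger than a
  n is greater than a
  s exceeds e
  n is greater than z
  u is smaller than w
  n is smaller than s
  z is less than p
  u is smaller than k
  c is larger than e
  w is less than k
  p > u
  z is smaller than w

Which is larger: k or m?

k

m < a < u < p < y < n < e < c < t < s < w < k, by transitivity through a, u, p, y, n, e, c, t, s, w.
So m < k; k is the larger of the two.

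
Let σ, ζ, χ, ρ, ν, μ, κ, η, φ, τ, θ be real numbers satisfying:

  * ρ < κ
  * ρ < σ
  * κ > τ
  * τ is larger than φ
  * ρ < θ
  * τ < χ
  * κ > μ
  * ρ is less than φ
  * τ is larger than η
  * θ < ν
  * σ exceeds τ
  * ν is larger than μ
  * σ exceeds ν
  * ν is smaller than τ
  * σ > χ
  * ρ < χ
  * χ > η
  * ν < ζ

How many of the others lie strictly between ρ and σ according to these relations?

5

The relations place ρ below σ. An element lies strictly between them when it is forced above ρ and also forced below σ.
Above ρ: {φ, θ, ν, τ, κ, ζ, χ}. Below σ: {η, μ, φ, θ, ν, τ, χ}.
Intersection: {φ, θ, ν, τ, χ} — 5.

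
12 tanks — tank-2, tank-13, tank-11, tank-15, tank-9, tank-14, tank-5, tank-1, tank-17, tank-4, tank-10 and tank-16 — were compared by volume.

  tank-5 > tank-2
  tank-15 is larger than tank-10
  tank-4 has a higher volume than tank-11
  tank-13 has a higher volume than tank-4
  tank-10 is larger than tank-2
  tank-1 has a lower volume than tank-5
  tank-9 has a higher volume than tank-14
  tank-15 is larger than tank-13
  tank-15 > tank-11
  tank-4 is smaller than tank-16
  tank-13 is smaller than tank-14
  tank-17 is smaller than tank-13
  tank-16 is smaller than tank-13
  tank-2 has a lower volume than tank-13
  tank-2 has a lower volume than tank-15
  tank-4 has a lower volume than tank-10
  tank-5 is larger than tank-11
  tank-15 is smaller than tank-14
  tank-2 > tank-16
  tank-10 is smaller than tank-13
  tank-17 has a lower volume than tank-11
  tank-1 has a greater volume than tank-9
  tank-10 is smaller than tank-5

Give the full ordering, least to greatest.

tank-17 < tank-11 < tank-4 < tank-16 < tank-2 < tank-10 < tank-13 < tank-15 < tank-14 < tank-9 < tank-1 < tank-5

Nothing is placed below tank-17, so it is least; from there tank-17 < tank-11; tank-11 < tank-4; tank-4 < tank-16; tank-16 < tank-2; tank-2 < tank-10; tank-10 < tank-13; tank-13 < tank-15; tank-15 < tank-14; tank-14 < tank-9; tank-9 < tank-1; tank-1 < tank-5, each given directly.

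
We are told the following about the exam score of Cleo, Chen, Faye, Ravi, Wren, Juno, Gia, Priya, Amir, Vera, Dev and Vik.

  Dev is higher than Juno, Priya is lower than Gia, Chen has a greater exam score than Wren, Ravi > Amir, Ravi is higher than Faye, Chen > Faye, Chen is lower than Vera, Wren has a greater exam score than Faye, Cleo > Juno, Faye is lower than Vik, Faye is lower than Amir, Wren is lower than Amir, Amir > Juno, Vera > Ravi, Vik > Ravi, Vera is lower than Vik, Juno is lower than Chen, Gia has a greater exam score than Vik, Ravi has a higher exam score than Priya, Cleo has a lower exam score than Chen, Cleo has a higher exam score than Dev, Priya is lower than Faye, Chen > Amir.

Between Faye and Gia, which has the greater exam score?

Gia

Chaining the given relations: Faye < Wren < Amir < Ravi < Vera < Vik < Gia.
So Faye < Gia; Gia is the higher of the two.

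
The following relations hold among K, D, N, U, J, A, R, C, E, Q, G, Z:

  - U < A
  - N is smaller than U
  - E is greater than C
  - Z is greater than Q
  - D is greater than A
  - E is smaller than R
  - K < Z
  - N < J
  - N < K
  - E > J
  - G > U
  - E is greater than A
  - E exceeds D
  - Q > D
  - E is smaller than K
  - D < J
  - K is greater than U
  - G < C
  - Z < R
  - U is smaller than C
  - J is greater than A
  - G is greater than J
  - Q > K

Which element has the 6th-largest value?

C

The consecutive relations fix a unique order: N < U < A < D < J < G < C < E < K < Q < Z < R.
Counting 6 from the largest end gives C.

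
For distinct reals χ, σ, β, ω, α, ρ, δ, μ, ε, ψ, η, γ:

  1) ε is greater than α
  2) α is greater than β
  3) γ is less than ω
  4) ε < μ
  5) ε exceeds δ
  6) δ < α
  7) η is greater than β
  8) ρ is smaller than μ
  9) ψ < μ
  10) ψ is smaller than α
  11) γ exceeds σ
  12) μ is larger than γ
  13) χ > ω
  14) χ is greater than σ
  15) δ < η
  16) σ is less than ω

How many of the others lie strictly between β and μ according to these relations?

2

The relations place β below μ. An element lies strictly between them when it is forced above β and also forced below μ.
Above β: {α, ε, η}. Below μ: {σ, ρ, ψ, δ, γ, α, ε}.
Intersection: {α, ε} — 2.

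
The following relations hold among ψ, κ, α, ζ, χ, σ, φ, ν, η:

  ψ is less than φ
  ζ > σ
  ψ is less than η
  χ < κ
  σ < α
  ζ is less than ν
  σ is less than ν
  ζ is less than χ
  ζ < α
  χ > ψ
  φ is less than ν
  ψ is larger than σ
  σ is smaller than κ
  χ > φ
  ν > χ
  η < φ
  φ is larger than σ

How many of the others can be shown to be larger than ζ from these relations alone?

From ζ the given relations immediately reach α, χ, ν.
From those, κ — 4 in total.
No other element is forced above ζ by the given relations, so the count is 4.

4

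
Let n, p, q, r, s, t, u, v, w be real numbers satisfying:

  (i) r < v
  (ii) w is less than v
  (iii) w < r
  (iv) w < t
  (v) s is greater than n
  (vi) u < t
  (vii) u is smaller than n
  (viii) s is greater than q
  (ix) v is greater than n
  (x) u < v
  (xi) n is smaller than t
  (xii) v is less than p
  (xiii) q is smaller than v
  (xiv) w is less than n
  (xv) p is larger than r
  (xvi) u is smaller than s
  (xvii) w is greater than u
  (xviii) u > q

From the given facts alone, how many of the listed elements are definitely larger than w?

6

Directly above w: n, t, r, v.
One step further: p, s (6 so far).
No other element is forced above w by the given relations, so the count is 6.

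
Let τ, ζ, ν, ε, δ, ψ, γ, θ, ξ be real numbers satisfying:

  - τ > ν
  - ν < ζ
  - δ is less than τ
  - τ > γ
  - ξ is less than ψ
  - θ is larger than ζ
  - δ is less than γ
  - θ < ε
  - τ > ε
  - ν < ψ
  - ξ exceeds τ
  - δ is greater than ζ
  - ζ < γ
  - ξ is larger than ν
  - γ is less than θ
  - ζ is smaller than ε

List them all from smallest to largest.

ν < ζ < δ < γ < θ < ε < τ < ξ < ψ

Each adjacent pair is fixed by a given relation: ν < ζ; ζ < δ; δ < γ; γ < θ; θ < ε; ε < τ; τ < ξ; ξ < ψ. Chaining them end to end gives the full order.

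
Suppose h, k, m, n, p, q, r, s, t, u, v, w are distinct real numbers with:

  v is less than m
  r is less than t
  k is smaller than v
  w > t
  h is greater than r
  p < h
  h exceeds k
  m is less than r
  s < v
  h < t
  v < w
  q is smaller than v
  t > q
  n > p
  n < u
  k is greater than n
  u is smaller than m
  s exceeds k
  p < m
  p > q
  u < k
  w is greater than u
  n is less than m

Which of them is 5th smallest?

The consecutive relations fix a unique order: q < p < n < u < k < s < v < m < r < h < t < w.
Counting 5 from the smallest end gives k.

k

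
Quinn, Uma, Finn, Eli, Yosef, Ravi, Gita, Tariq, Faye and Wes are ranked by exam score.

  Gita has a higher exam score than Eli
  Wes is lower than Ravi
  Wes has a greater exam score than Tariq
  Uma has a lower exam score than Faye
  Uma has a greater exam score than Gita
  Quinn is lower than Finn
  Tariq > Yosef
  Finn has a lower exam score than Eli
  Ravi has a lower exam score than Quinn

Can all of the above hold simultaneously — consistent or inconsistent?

Every relation is compatible with Yosef < Tariq < Wes < Ravi < Quinn < Finn < Eli < Gita < Uma < Faye; the set is consistent.

consistent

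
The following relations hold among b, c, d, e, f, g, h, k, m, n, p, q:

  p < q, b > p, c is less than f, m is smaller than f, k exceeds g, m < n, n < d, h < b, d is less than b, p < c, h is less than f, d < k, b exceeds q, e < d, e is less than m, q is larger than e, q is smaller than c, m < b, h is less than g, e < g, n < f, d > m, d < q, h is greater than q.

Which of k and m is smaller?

m

The relevant relations are m < n; n < d; d < q; q < h; h < g; g < k.
Together: m < n < d < q < h < g < k.
So m < k; m is the smaller of the two.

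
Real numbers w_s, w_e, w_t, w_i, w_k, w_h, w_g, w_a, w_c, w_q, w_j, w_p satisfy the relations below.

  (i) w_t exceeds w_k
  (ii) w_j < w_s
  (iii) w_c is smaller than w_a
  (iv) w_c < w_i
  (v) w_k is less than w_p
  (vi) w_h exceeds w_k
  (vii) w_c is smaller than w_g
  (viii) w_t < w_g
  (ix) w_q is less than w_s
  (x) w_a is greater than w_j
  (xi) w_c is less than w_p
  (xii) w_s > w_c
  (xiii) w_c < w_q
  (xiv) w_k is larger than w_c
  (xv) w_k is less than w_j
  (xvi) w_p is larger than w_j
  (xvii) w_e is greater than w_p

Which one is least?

Chaining upward from w_c: directly above it, w_k, w_q, w_p, w_i, w_g, w_s, w_a; then w_h, w_j, w_t, w_e.
That covers every other element, and nothing is given below w_c, so w_c is the least.

w_c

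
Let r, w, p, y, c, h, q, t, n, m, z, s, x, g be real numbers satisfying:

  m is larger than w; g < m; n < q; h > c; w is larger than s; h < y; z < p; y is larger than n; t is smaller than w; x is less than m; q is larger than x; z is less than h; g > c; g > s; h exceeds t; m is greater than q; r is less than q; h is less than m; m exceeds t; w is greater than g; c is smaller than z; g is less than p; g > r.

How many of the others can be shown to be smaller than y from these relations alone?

The elements the relations force below y are t, c, z, n, h — no chain reaches any other.
That is 5.

5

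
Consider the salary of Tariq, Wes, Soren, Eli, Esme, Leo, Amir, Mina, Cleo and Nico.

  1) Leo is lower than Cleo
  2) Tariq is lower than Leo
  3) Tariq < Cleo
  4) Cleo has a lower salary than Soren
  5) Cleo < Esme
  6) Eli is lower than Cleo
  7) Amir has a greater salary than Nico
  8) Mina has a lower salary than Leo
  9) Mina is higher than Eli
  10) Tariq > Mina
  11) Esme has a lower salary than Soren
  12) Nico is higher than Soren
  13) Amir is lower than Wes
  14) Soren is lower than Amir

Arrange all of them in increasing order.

Eli < Mina < Tariq < Leo < Cleo < Esme < Soren < Nico < Amir < Wes

Nothing is placed below Eli, so it is least; from there Eli < Mina; Mina < Tariq; Tariq < Leo; Leo < Cleo; Cleo < Esme; Esme < Soren; Soren < Nico; Nico < Amir; Amir < Wes, each given directly.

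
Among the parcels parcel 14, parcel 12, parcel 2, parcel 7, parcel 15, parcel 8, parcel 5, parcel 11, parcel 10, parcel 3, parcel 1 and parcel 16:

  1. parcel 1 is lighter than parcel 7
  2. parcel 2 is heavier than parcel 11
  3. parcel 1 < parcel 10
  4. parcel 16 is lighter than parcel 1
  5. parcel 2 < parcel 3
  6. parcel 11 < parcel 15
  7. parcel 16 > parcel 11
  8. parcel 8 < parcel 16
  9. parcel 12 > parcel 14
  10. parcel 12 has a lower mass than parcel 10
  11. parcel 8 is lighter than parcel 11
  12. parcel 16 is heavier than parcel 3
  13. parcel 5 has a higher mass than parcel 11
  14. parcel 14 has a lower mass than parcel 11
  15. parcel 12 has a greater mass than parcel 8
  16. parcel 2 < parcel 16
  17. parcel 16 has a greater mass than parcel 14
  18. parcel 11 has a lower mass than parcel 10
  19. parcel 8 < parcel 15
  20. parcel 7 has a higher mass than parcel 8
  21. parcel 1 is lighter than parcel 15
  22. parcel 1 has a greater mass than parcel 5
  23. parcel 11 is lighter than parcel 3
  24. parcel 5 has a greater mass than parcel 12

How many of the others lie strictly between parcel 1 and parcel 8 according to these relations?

6

The relations place parcel 8 below parcel 1. An element lies strictly between them when it is forced above parcel 8 and also forced below parcel 1.
Above parcel 8: {parcel 11, parcel 12, parcel 2, parcel 5, parcel 3, parcel 16, parcel 7, parcel 15, parcel 10}. Below parcel 1: {parcel 14, parcel 11, parcel 12, parcel 2, parcel 5, parcel 3, parcel 16}.
Intersection: {parcel 11, parcel 12, parcel 2, parcel 5, parcel 3, parcel 16} — 6.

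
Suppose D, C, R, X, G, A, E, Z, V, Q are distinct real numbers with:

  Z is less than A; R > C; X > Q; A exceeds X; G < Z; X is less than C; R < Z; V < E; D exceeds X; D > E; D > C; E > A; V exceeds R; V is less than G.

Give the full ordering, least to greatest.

Each adjacent pair is fixed by a given relation: Q < X; X < C; C < R; R < V; V < G; G < Z; Z < A; A < E; E < D. Chaining them end to end gives the full order.

Q < X < C < R < V < G < Z < A < E < D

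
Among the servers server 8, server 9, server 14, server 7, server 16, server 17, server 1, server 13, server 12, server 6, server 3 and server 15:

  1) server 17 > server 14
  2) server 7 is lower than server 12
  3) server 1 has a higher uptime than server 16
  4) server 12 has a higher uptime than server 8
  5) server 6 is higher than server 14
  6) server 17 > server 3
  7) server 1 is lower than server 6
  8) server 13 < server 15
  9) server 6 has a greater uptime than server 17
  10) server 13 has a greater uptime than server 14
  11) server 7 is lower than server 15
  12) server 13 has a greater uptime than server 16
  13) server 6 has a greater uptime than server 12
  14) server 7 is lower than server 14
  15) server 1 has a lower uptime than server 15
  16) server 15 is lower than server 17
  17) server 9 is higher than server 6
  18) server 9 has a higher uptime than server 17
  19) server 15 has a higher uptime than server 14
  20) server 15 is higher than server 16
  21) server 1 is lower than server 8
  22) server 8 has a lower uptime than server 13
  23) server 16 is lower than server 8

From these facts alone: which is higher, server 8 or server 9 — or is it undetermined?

server 9

Link the given pairs in sequence: server 8 < server 13; server 13 < server 15; server 15 < server 17; server 17 < server 6; server 6 < server 9.
Chaining these gives server 8 < server 13 < server 15 < server 17 < server 6 < server 9.
So server 9 is higher.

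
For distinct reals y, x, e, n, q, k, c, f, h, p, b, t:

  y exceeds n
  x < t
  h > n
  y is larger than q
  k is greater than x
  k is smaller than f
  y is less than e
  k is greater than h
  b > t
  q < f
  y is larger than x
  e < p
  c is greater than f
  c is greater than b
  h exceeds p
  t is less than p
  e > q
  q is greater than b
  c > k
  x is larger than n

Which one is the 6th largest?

e

Piecing the relations together gives one ordering: n < x < t < b < q < y < e < p < h < k < f < c.
The 6th largest is e.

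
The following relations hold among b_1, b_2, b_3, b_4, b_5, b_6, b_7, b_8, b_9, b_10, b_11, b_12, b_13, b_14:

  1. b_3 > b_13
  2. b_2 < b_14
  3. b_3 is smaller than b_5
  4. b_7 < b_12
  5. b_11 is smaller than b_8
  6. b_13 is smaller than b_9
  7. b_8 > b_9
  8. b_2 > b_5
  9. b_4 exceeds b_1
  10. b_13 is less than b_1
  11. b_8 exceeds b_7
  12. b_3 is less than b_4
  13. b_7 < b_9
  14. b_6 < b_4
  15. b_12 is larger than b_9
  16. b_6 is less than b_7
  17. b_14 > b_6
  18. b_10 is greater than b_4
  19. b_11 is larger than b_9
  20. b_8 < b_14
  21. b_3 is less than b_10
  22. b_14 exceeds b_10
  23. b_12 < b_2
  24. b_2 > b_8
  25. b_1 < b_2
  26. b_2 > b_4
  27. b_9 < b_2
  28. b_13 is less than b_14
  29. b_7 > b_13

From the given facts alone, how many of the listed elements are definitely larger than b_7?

Directly above b_7: b_9, b_8, b_12.
One step further: b_11, b_2, b_14 (6 so far).
Nothing else is reachable above b_7; 6 in all.

6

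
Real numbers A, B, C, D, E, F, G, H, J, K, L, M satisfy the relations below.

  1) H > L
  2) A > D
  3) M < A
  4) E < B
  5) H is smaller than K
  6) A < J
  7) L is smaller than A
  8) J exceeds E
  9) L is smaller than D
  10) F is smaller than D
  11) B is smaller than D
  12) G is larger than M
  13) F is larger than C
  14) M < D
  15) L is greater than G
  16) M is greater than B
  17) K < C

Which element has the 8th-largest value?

The consecutive relations fix a unique order: E < B < M < G < L < H < K < C < F < D < A < J.
Counting 8 from the largest end gives L.

L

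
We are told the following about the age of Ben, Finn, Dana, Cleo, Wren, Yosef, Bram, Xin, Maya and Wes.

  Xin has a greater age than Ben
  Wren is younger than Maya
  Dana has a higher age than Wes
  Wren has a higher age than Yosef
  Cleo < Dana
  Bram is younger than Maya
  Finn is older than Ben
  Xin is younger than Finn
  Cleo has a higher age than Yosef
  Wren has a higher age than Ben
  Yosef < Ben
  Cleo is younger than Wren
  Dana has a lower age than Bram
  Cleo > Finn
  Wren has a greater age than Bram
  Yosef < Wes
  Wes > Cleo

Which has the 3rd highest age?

Bram

The consecutive relations fix a unique order: Yosef < Ben < Xin < Finn < Cleo < Wes < Dana < Bram < Wren < Maya.
The 3rd largest is Bram.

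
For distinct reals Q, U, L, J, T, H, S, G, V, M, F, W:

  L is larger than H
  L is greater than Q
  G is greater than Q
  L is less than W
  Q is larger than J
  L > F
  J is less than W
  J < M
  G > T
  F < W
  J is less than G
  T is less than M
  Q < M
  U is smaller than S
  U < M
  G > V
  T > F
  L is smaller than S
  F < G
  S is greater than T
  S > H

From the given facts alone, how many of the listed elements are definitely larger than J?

The elements the relations force above J are Q, L, W, G, S, M — no chain reaches any other.
That is 6.

6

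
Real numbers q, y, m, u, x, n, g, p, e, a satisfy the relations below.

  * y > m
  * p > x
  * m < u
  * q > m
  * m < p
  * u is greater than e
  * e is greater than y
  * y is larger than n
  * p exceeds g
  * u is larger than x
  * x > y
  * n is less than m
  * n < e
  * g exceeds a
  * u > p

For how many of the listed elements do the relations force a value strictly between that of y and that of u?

The relations place y below u. An element lies strictly between them when it is forced above y and also forced below u.
Above y: {x, e, p}. Below u: {n, m, x, a, g, e, p}.
Intersection: {x, e, p} — 3.

3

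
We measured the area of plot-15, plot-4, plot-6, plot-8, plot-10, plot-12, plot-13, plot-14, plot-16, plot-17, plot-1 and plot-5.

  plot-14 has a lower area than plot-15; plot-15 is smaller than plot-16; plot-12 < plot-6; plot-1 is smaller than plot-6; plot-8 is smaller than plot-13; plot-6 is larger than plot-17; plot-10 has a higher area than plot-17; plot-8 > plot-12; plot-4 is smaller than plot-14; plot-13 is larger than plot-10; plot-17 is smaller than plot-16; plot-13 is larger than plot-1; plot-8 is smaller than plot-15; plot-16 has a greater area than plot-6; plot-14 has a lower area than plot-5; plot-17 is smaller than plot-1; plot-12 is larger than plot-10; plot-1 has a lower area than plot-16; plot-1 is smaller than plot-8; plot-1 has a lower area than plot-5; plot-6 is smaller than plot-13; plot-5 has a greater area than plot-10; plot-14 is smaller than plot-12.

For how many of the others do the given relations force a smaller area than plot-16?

From plot-16 the given relations immediately reach plot-17, plot-1, plot-6, plot-15.
From those, plot-14, plot-12, plot-8 — 7 in total.
From those, plot-4, plot-10 — 9 in total.
No other element is forced below plot-16 by the given relations, so the count is 9.

9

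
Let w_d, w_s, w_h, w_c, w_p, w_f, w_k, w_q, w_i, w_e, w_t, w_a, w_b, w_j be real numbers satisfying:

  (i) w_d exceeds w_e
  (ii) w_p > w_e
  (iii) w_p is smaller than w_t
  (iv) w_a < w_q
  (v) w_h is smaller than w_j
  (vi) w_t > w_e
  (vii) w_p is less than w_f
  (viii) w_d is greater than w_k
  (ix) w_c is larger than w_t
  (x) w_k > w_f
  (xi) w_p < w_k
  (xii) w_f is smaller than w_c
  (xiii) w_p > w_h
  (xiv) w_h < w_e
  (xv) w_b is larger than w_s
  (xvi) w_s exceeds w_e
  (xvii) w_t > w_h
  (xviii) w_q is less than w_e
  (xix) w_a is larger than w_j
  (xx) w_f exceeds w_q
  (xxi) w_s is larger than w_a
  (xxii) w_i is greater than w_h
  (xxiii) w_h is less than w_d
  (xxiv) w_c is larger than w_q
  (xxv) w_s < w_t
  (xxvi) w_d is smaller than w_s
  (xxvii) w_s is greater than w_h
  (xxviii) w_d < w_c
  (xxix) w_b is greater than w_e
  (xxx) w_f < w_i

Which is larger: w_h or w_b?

w_b

Link the given pairs in sequence: w_h < w_j; w_j < w_a; w_a < w_q; w_q < w_e; w_e < w_p; w_p < w_f; w_f < w_k; w_k < w_d; w_d < w_s; w_s < w_b.
Chaining these gives w_h < w_j < w_a < w_q < w_e < w_p < w_f < w_k < w_d < w_s < w_b.
So w_h < w_b; w_b is the larger of the two.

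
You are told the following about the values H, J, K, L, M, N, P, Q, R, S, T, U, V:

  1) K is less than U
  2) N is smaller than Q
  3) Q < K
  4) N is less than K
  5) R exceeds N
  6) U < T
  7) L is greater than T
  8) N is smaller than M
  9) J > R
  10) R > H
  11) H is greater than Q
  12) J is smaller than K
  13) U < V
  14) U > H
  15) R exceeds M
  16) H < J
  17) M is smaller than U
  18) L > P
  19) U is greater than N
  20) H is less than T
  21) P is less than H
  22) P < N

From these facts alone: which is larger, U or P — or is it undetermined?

P < N < Q < H < R < J < K < U, by transitivity through N, Q, H, R, J, K.
So U is larger.

U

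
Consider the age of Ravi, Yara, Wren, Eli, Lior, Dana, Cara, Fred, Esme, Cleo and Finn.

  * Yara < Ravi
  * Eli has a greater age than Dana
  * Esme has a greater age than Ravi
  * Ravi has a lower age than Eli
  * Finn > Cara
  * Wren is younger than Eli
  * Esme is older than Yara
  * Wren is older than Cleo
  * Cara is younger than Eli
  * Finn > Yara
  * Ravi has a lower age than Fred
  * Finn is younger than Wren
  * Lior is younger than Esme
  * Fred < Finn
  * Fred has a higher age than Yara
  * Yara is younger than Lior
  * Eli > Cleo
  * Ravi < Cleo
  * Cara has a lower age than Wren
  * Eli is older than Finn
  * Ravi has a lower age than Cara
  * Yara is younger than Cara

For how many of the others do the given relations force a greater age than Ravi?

7

From Ravi the given relations immediately reach Cleo, Esme, Fred, Cara, Eli.
From those, Finn, Wren — 7 in total.
No other element is forced above Ravi by the given relations, so the count is 7.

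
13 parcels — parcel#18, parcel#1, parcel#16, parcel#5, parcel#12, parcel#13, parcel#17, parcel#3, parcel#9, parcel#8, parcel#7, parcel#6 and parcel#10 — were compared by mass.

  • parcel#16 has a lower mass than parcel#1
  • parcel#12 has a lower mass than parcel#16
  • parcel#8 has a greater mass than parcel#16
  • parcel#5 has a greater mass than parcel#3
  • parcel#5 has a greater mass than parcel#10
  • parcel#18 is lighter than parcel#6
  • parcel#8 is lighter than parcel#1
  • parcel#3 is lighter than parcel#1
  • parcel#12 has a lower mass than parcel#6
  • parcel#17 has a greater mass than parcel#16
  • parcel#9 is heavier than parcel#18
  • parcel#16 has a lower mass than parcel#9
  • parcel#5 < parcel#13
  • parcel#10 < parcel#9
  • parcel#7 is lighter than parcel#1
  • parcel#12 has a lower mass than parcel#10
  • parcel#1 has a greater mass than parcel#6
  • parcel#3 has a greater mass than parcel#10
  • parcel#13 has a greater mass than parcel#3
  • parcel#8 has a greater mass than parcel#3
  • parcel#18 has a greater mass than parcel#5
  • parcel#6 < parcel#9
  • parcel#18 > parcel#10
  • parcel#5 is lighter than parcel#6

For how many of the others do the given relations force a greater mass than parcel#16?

The elements the relations force above parcel#16 are parcel#17, parcel#8, parcel#1, parcel#9 — no chain reaches any other.
That is 4.

4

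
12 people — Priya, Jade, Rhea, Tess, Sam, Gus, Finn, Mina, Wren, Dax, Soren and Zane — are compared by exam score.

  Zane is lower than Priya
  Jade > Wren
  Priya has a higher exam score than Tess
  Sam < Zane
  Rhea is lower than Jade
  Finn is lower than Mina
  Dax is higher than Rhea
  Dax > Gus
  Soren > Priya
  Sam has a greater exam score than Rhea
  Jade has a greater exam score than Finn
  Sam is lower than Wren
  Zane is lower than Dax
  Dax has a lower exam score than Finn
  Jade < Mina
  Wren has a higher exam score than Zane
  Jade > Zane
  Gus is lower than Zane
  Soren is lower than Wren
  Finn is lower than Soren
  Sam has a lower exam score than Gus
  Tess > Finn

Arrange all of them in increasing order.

Nothing is placed below Rhea, so it is least; from there Rhea < Sam; Sam < Gus; Gus < Zane; Zane < Dax; Dax < Finn; Finn < Tess; Tess < Priya; Priya < Soren; Soren < Wren; Wren < Jade; Jade < Mina, each given directly.

Rhea < Sam < Gus < Zane < Dax < Finn < Tess < Priya < Soren < Wren < Jade < Mina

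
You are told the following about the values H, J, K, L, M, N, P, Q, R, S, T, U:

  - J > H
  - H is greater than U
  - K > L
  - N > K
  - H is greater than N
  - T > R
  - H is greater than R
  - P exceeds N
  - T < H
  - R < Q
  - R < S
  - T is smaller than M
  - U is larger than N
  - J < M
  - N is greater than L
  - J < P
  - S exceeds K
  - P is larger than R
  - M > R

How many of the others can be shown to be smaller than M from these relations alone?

The elements the relations force below M are L, R, K, N, U, T, H, J — no chain reaches any other.
That is 8.

8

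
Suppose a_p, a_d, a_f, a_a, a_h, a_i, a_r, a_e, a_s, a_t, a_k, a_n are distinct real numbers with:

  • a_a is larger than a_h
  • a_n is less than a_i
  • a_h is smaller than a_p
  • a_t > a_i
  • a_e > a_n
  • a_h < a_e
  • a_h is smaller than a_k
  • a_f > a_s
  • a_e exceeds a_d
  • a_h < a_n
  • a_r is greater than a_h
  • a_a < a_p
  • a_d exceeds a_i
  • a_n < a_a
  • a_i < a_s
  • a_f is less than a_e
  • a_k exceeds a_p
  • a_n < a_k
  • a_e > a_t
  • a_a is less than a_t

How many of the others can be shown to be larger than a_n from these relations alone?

Directly above a_n: a_i, a_a, a_k, a_e.
One step further: a_s, a_p, a_t, a_d (8 so far).
One step further: a_f (9 so far).
No other element is forced above a_n by the given relations, so the count is 9.

9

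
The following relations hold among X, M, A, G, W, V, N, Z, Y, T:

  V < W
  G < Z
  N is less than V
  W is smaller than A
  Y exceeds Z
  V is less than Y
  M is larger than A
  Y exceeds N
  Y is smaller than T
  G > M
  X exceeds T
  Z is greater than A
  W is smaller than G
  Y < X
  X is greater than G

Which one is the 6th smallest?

Piecing the relations together gives one ordering: N < V < W < A < M < G < Z < Y < T < X.
The 6th smallest is G.

G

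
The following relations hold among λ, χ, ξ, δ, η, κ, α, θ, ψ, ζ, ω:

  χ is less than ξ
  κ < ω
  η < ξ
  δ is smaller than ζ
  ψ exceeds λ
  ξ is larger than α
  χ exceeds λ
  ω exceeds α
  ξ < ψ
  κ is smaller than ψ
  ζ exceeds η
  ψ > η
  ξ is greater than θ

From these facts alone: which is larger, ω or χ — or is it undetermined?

Following every chain through ω: below ω we get α, κ.
χ is not reached, and no chain runs the other way from χ to ω.
So the given relations leave the order of ω and χ undetermined.

undetermined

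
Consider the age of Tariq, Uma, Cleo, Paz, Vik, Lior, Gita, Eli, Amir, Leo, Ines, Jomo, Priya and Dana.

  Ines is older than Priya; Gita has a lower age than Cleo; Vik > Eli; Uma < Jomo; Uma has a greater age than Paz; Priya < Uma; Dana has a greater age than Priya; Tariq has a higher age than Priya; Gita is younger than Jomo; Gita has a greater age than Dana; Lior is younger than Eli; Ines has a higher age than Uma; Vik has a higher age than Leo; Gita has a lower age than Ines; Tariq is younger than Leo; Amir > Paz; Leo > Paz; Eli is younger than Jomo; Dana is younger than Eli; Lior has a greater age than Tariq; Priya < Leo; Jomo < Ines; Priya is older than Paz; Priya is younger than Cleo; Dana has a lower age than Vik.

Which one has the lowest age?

Chaining upward from Paz: directly above it, Priya, Uma, Amir, Leo; then Dana, Tariq, Jomo, Cleo, Vik, Ines; then Gita, Lior, Eli.
That covers every other element, and nothing is given below Paz, so Paz is the lowest age.

Paz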